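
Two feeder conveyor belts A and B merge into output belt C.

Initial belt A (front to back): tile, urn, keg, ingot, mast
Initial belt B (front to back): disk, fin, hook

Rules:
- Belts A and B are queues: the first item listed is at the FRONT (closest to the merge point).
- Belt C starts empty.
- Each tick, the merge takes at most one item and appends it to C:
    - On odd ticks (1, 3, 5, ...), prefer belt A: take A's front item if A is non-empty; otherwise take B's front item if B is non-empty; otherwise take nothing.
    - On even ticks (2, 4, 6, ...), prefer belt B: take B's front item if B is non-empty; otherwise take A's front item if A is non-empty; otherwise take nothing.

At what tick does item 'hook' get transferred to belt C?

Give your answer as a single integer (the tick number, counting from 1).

Tick 1: prefer A, take tile from A; A=[urn,keg,ingot,mast] B=[disk,fin,hook] C=[tile]
Tick 2: prefer B, take disk from B; A=[urn,keg,ingot,mast] B=[fin,hook] C=[tile,disk]
Tick 3: prefer A, take urn from A; A=[keg,ingot,mast] B=[fin,hook] C=[tile,disk,urn]
Tick 4: prefer B, take fin from B; A=[keg,ingot,mast] B=[hook] C=[tile,disk,urn,fin]
Tick 5: prefer A, take keg from A; A=[ingot,mast] B=[hook] C=[tile,disk,urn,fin,keg]
Tick 6: prefer B, take hook from B; A=[ingot,mast] B=[-] C=[tile,disk,urn,fin,keg,hook]

Answer: 6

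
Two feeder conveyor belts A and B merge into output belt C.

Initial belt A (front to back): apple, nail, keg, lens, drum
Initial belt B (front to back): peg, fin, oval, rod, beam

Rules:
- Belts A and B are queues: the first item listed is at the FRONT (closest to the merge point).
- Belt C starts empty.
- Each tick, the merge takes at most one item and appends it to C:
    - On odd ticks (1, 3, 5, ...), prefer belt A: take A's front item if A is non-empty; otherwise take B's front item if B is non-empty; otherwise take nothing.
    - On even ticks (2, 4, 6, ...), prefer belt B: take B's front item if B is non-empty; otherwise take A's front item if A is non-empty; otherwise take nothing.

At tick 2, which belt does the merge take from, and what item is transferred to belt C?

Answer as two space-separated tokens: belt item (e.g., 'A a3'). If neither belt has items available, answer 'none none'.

Tick 1: prefer A, take apple from A; A=[nail,keg,lens,drum] B=[peg,fin,oval,rod,beam] C=[apple]
Tick 2: prefer B, take peg from B; A=[nail,keg,lens,drum] B=[fin,oval,rod,beam] C=[apple,peg]

Answer: B peg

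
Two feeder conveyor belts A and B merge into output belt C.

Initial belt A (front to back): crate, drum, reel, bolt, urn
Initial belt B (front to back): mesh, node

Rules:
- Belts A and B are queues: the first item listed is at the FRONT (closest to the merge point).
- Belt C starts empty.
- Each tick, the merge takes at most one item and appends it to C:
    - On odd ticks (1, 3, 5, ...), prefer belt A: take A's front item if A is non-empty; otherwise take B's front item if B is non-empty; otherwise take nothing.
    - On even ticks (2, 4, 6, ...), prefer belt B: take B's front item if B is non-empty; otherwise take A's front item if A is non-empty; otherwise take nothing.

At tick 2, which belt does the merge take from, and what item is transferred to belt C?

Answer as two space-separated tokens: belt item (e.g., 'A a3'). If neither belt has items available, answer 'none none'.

Answer: B mesh

Derivation:
Tick 1: prefer A, take crate from A; A=[drum,reel,bolt,urn] B=[mesh,node] C=[crate]
Tick 2: prefer B, take mesh from B; A=[drum,reel,bolt,urn] B=[node] C=[crate,mesh]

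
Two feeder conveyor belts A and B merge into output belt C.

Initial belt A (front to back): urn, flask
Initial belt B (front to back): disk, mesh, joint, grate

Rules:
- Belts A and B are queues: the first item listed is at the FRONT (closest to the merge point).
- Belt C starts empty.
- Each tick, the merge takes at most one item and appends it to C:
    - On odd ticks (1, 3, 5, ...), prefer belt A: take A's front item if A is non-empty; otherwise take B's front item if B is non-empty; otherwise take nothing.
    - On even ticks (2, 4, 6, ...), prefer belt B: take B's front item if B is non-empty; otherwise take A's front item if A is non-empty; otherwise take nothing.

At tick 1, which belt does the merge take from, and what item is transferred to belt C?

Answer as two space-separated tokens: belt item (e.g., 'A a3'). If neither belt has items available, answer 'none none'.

Answer: A urn

Derivation:
Tick 1: prefer A, take urn from A; A=[flask] B=[disk,mesh,joint,grate] C=[urn]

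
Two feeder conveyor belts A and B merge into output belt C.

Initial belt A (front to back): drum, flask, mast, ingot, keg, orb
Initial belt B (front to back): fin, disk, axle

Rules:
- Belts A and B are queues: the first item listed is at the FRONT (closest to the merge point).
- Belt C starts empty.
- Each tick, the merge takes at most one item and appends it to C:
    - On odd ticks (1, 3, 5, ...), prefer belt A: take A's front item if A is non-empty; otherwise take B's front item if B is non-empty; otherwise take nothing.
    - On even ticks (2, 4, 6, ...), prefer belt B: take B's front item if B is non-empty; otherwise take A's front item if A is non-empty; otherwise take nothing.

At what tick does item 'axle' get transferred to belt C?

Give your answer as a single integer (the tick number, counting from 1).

Tick 1: prefer A, take drum from A; A=[flask,mast,ingot,keg,orb] B=[fin,disk,axle] C=[drum]
Tick 2: prefer B, take fin from B; A=[flask,mast,ingot,keg,orb] B=[disk,axle] C=[drum,fin]
Tick 3: prefer A, take flask from A; A=[mast,ingot,keg,orb] B=[disk,axle] C=[drum,fin,flask]
Tick 4: prefer B, take disk from B; A=[mast,ingot,keg,orb] B=[axle] C=[drum,fin,flask,disk]
Tick 5: prefer A, take mast from A; A=[ingot,keg,orb] B=[axle] C=[drum,fin,flask,disk,mast]
Tick 6: prefer B, take axle from B; A=[ingot,keg,orb] B=[-] C=[drum,fin,flask,disk,mast,axle]

Answer: 6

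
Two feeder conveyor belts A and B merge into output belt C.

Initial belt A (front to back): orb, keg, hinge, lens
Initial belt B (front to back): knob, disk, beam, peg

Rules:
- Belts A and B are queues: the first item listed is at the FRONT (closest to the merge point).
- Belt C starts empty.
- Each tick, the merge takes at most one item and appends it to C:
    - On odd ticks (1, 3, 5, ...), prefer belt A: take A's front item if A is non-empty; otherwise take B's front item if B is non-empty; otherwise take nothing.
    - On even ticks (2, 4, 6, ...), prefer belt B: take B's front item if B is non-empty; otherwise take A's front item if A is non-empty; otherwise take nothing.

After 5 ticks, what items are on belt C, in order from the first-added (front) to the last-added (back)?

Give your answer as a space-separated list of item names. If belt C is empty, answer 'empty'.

Tick 1: prefer A, take orb from A; A=[keg,hinge,lens] B=[knob,disk,beam,peg] C=[orb]
Tick 2: prefer B, take knob from B; A=[keg,hinge,lens] B=[disk,beam,peg] C=[orb,knob]
Tick 3: prefer A, take keg from A; A=[hinge,lens] B=[disk,beam,peg] C=[orb,knob,keg]
Tick 4: prefer B, take disk from B; A=[hinge,lens] B=[beam,peg] C=[orb,knob,keg,disk]
Tick 5: prefer A, take hinge from A; A=[lens] B=[beam,peg] C=[orb,knob,keg,disk,hinge]

Answer: orb knob keg disk hinge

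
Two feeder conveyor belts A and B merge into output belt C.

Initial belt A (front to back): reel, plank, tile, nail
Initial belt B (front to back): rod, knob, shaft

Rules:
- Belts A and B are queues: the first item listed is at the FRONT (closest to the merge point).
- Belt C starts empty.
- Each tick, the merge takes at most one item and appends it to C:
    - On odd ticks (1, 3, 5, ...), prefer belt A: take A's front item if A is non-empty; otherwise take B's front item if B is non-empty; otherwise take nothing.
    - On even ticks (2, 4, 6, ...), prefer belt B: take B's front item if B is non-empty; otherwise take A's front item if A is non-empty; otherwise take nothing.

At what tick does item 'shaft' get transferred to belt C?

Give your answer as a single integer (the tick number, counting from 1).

Answer: 6

Derivation:
Tick 1: prefer A, take reel from A; A=[plank,tile,nail] B=[rod,knob,shaft] C=[reel]
Tick 2: prefer B, take rod from B; A=[plank,tile,nail] B=[knob,shaft] C=[reel,rod]
Tick 3: prefer A, take plank from A; A=[tile,nail] B=[knob,shaft] C=[reel,rod,plank]
Tick 4: prefer B, take knob from B; A=[tile,nail] B=[shaft] C=[reel,rod,plank,knob]
Tick 5: prefer A, take tile from A; A=[nail] B=[shaft] C=[reel,rod,plank,knob,tile]
Tick 6: prefer B, take shaft from B; A=[nail] B=[-] C=[reel,rod,plank,knob,tile,shaft]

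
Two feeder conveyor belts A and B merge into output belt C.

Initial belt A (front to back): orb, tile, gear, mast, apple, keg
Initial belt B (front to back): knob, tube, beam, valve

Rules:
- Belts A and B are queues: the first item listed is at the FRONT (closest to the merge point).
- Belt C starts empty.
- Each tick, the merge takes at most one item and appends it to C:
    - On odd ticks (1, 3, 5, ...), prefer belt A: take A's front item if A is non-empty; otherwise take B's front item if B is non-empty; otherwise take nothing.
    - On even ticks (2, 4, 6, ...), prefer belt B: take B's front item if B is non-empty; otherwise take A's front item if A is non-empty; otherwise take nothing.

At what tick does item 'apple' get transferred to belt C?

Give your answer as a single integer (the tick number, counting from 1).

Answer: 9

Derivation:
Tick 1: prefer A, take orb from A; A=[tile,gear,mast,apple,keg] B=[knob,tube,beam,valve] C=[orb]
Tick 2: prefer B, take knob from B; A=[tile,gear,mast,apple,keg] B=[tube,beam,valve] C=[orb,knob]
Tick 3: prefer A, take tile from A; A=[gear,mast,apple,keg] B=[tube,beam,valve] C=[orb,knob,tile]
Tick 4: prefer B, take tube from B; A=[gear,mast,apple,keg] B=[beam,valve] C=[orb,knob,tile,tube]
Tick 5: prefer A, take gear from A; A=[mast,apple,keg] B=[beam,valve] C=[orb,knob,tile,tube,gear]
Tick 6: prefer B, take beam from B; A=[mast,apple,keg] B=[valve] C=[orb,knob,tile,tube,gear,beam]
Tick 7: prefer A, take mast from A; A=[apple,keg] B=[valve] C=[orb,knob,tile,tube,gear,beam,mast]
Tick 8: prefer B, take valve from B; A=[apple,keg] B=[-] C=[orb,knob,tile,tube,gear,beam,mast,valve]
Tick 9: prefer A, take apple from A; A=[keg] B=[-] C=[orb,knob,tile,tube,gear,beam,mast,valve,apple]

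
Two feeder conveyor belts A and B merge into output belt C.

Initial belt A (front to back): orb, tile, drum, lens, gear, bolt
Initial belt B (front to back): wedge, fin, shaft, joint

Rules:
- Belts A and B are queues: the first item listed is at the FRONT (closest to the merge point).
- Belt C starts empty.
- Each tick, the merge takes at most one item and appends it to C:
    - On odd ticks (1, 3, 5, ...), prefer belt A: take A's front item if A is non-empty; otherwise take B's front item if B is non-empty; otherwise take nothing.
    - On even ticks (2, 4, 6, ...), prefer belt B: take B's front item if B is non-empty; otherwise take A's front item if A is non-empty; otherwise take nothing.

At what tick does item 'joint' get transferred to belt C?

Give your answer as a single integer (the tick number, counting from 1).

Answer: 8

Derivation:
Tick 1: prefer A, take orb from A; A=[tile,drum,lens,gear,bolt] B=[wedge,fin,shaft,joint] C=[orb]
Tick 2: prefer B, take wedge from B; A=[tile,drum,lens,gear,bolt] B=[fin,shaft,joint] C=[orb,wedge]
Tick 3: prefer A, take tile from A; A=[drum,lens,gear,bolt] B=[fin,shaft,joint] C=[orb,wedge,tile]
Tick 4: prefer B, take fin from B; A=[drum,lens,gear,bolt] B=[shaft,joint] C=[orb,wedge,tile,fin]
Tick 5: prefer A, take drum from A; A=[lens,gear,bolt] B=[shaft,joint] C=[orb,wedge,tile,fin,drum]
Tick 6: prefer B, take shaft from B; A=[lens,gear,bolt] B=[joint] C=[orb,wedge,tile,fin,drum,shaft]
Tick 7: prefer A, take lens from A; A=[gear,bolt] B=[joint] C=[orb,wedge,tile,fin,drum,shaft,lens]
Tick 8: prefer B, take joint from B; A=[gear,bolt] B=[-] C=[orb,wedge,tile,fin,drum,shaft,lens,joint]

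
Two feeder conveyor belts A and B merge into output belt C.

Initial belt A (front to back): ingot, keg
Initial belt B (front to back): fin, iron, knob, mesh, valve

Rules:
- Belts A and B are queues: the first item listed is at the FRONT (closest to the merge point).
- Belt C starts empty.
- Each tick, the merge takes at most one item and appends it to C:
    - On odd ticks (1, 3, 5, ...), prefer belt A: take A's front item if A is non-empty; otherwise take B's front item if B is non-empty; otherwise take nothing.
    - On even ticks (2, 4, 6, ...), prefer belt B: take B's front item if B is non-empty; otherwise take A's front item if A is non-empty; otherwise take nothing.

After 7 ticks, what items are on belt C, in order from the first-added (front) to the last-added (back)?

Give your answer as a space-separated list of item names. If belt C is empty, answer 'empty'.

Answer: ingot fin keg iron knob mesh valve

Derivation:
Tick 1: prefer A, take ingot from A; A=[keg] B=[fin,iron,knob,mesh,valve] C=[ingot]
Tick 2: prefer B, take fin from B; A=[keg] B=[iron,knob,mesh,valve] C=[ingot,fin]
Tick 3: prefer A, take keg from A; A=[-] B=[iron,knob,mesh,valve] C=[ingot,fin,keg]
Tick 4: prefer B, take iron from B; A=[-] B=[knob,mesh,valve] C=[ingot,fin,keg,iron]
Tick 5: prefer A, take knob from B; A=[-] B=[mesh,valve] C=[ingot,fin,keg,iron,knob]
Tick 6: prefer B, take mesh from B; A=[-] B=[valve] C=[ingot,fin,keg,iron,knob,mesh]
Tick 7: prefer A, take valve from B; A=[-] B=[-] C=[ingot,fin,keg,iron,knob,mesh,valve]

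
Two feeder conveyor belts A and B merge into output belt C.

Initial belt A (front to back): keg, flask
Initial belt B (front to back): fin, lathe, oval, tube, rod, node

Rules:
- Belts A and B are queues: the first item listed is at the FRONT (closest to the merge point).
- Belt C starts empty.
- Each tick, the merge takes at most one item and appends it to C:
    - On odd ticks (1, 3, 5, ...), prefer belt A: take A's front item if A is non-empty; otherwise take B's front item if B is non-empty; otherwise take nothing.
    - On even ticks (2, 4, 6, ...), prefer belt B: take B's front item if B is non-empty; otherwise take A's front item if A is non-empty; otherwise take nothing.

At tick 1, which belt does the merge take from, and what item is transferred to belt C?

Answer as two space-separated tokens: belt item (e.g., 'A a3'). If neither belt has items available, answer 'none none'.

Answer: A keg

Derivation:
Tick 1: prefer A, take keg from A; A=[flask] B=[fin,lathe,oval,tube,rod,node] C=[keg]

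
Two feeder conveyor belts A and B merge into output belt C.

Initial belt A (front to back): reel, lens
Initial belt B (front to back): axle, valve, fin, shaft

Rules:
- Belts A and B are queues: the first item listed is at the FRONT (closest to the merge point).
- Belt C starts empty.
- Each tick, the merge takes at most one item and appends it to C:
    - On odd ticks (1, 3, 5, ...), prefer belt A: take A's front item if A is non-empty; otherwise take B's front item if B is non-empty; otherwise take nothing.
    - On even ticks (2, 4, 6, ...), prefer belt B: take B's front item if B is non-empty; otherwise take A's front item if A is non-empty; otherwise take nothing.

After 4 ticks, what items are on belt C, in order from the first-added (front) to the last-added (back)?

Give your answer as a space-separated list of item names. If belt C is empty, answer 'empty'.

Answer: reel axle lens valve

Derivation:
Tick 1: prefer A, take reel from A; A=[lens] B=[axle,valve,fin,shaft] C=[reel]
Tick 2: prefer B, take axle from B; A=[lens] B=[valve,fin,shaft] C=[reel,axle]
Tick 3: prefer A, take lens from A; A=[-] B=[valve,fin,shaft] C=[reel,axle,lens]
Tick 4: prefer B, take valve from B; A=[-] B=[fin,shaft] C=[reel,axle,lens,valve]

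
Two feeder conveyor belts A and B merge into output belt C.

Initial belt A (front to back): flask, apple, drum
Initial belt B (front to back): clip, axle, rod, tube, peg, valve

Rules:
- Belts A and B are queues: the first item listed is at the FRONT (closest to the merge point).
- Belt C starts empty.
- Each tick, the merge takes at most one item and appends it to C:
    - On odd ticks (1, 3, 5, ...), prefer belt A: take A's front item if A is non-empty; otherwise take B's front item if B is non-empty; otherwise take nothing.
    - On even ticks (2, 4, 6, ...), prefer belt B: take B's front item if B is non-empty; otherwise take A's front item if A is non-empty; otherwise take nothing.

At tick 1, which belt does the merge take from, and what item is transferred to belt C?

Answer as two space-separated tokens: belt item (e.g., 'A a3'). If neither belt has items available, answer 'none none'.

Answer: A flask

Derivation:
Tick 1: prefer A, take flask from A; A=[apple,drum] B=[clip,axle,rod,tube,peg,valve] C=[flask]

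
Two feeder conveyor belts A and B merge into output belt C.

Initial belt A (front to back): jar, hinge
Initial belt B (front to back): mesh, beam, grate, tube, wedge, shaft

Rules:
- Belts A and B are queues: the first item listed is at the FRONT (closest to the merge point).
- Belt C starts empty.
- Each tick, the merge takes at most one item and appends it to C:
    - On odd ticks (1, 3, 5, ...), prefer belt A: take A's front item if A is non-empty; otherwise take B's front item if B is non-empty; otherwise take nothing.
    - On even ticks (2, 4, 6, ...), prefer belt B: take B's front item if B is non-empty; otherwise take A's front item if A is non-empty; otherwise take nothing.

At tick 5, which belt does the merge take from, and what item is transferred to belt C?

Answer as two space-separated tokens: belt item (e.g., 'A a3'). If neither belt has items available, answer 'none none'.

Answer: B grate

Derivation:
Tick 1: prefer A, take jar from A; A=[hinge] B=[mesh,beam,grate,tube,wedge,shaft] C=[jar]
Tick 2: prefer B, take mesh from B; A=[hinge] B=[beam,grate,tube,wedge,shaft] C=[jar,mesh]
Tick 3: prefer A, take hinge from A; A=[-] B=[beam,grate,tube,wedge,shaft] C=[jar,mesh,hinge]
Tick 4: prefer B, take beam from B; A=[-] B=[grate,tube,wedge,shaft] C=[jar,mesh,hinge,beam]
Tick 5: prefer A, take grate from B; A=[-] B=[tube,wedge,shaft] C=[jar,mesh,hinge,beam,grate]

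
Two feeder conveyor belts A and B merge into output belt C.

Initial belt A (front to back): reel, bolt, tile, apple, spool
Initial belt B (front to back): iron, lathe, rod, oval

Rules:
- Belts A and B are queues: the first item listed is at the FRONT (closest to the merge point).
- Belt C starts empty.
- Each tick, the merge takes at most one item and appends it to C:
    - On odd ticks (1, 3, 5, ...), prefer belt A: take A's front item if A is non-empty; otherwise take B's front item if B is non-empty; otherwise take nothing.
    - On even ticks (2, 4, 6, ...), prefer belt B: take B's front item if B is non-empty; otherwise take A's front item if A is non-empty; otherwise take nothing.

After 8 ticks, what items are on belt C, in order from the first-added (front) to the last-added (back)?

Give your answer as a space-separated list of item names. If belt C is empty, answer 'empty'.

Answer: reel iron bolt lathe tile rod apple oval

Derivation:
Tick 1: prefer A, take reel from A; A=[bolt,tile,apple,spool] B=[iron,lathe,rod,oval] C=[reel]
Tick 2: prefer B, take iron from B; A=[bolt,tile,apple,spool] B=[lathe,rod,oval] C=[reel,iron]
Tick 3: prefer A, take bolt from A; A=[tile,apple,spool] B=[lathe,rod,oval] C=[reel,iron,bolt]
Tick 4: prefer B, take lathe from B; A=[tile,apple,spool] B=[rod,oval] C=[reel,iron,bolt,lathe]
Tick 5: prefer A, take tile from A; A=[apple,spool] B=[rod,oval] C=[reel,iron,bolt,lathe,tile]
Tick 6: prefer B, take rod from B; A=[apple,spool] B=[oval] C=[reel,iron,bolt,lathe,tile,rod]
Tick 7: prefer A, take apple from A; A=[spool] B=[oval] C=[reel,iron,bolt,lathe,tile,rod,apple]
Tick 8: prefer B, take oval from B; A=[spool] B=[-] C=[reel,iron,bolt,lathe,tile,rod,apple,oval]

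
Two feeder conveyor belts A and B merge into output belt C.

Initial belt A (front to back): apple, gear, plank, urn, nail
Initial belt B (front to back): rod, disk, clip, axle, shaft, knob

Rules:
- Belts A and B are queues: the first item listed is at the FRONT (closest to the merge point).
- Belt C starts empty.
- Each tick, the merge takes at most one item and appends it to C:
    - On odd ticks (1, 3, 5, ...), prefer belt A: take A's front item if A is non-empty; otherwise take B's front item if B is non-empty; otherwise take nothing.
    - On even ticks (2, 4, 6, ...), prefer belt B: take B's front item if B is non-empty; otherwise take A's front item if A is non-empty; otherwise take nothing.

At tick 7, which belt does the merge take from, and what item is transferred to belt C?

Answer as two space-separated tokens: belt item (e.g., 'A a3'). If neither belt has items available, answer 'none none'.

Tick 1: prefer A, take apple from A; A=[gear,plank,urn,nail] B=[rod,disk,clip,axle,shaft,knob] C=[apple]
Tick 2: prefer B, take rod from B; A=[gear,plank,urn,nail] B=[disk,clip,axle,shaft,knob] C=[apple,rod]
Tick 3: prefer A, take gear from A; A=[plank,urn,nail] B=[disk,clip,axle,shaft,knob] C=[apple,rod,gear]
Tick 4: prefer B, take disk from B; A=[plank,urn,nail] B=[clip,axle,shaft,knob] C=[apple,rod,gear,disk]
Tick 5: prefer A, take plank from A; A=[urn,nail] B=[clip,axle,shaft,knob] C=[apple,rod,gear,disk,plank]
Tick 6: prefer B, take clip from B; A=[urn,nail] B=[axle,shaft,knob] C=[apple,rod,gear,disk,plank,clip]
Tick 7: prefer A, take urn from A; A=[nail] B=[axle,shaft,knob] C=[apple,rod,gear,disk,plank,clip,urn]

Answer: A urn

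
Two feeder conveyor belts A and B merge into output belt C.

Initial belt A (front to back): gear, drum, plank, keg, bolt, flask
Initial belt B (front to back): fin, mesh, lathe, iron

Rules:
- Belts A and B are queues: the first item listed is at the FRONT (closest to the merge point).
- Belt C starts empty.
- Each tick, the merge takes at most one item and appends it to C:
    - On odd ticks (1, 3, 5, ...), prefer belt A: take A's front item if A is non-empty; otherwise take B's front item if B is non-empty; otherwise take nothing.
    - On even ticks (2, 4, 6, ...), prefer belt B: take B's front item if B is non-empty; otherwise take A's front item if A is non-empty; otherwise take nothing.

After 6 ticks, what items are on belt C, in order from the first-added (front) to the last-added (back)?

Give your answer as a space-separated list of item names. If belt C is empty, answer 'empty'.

Answer: gear fin drum mesh plank lathe

Derivation:
Tick 1: prefer A, take gear from A; A=[drum,plank,keg,bolt,flask] B=[fin,mesh,lathe,iron] C=[gear]
Tick 2: prefer B, take fin from B; A=[drum,plank,keg,bolt,flask] B=[mesh,lathe,iron] C=[gear,fin]
Tick 3: prefer A, take drum from A; A=[plank,keg,bolt,flask] B=[mesh,lathe,iron] C=[gear,fin,drum]
Tick 4: prefer B, take mesh from B; A=[plank,keg,bolt,flask] B=[lathe,iron] C=[gear,fin,drum,mesh]
Tick 5: prefer A, take plank from A; A=[keg,bolt,flask] B=[lathe,iron] C=[gear,fin,drum,mesh,plank]
Tick 6: prefer B, take lathe from B; A=[keg,bolt,flask] B=[iron] C=[gear,fin,drum,mesh,plank,lathe]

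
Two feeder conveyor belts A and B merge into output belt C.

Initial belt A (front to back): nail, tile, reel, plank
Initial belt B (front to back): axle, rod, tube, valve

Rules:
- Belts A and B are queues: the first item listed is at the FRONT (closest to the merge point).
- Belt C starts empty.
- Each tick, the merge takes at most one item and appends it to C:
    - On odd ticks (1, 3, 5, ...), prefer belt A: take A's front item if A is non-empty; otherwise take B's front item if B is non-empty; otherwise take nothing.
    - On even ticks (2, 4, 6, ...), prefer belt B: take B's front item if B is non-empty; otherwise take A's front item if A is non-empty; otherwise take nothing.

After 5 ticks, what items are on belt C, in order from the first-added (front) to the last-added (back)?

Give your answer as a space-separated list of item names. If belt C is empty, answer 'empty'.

Tick 1: prefer A, take nail from A; A=[tile,reel,plank] B=[axle,rod,tube,valve] C=[nail]
Tick 2: prefer B, take axle from B; A=[tile,reel,plank] B=[rod,tube,valve] C=[nail,axle]
Tick 3: prefer A, take tile from A; A=[reel,plank] B=[rod,tube,valve] C=[nail,axle,tile]
Tick 4: prefer B, take rod from B; A=[reel,plank] B=[tube,valve] C=[nail,axle,tile,rod]
Tick 5: prefer A, take reel from A; A=[plank] B=[tube,valve] C=[nail,axle,tile,rod,reel]

Answer: nail axle tile rod reel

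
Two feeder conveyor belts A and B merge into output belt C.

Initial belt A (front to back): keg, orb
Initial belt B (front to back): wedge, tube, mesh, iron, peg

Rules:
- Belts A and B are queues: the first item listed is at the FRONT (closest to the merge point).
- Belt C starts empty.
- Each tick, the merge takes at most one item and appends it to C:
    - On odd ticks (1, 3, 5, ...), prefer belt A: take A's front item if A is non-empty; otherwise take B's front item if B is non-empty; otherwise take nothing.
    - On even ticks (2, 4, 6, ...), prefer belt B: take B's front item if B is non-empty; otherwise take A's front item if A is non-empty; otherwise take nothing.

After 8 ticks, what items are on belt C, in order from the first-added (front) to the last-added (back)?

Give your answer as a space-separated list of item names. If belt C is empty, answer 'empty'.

Answer: keg wedge orb tube mesh iron peg

Derivation:
Tick 1: prefer A, take keg from A; A=[orb] B=[wedge,tube,mesh,iron,peg] C=[keg]
Tick 2: prefer B, take wedge from B; A=[orb] B=[tube,mesh,iron,peg] C=[keg,wedge]
Tick 3: prefer A, take orb from A; A=[-] B=[tube,mesh,iron,peg] C=[keg,wedge,orb]
Tick 4: prefer B, take tube from B; A=[-] B=[mesh,iron,peg] C=[keg,wedge,orb,tube]
Tick 5: prefer A, take mesh from B; A=[-] B=[iron,peg] C=[keg,wedge,orb,tube,mesh]
Tick 6: prefer B, take iron from B; A=[-] B=[peg] C=[keg,wedge,orb,tube,mesh,iron]
Tick 7: prefer A, take peg from B; A=[-] B=[-] C=[keg,wedge,orb,tube,mesh,iron,peg]
Tick 8: prefer B, both empty, nothing taken; A=[-] B=[-] C=[keg,wedge,orb,tube,mesh,iron,peg]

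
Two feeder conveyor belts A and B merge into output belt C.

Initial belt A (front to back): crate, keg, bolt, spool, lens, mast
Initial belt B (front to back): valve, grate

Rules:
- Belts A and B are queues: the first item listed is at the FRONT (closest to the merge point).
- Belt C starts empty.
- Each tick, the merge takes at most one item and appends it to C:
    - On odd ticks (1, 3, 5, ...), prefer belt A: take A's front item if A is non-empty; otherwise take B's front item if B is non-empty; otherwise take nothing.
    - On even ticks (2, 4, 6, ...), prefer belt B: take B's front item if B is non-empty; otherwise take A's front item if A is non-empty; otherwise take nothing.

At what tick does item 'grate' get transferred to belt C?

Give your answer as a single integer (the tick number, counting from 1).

Answer: 4

Derivation:
Tick 1: prefer A, take crate from A; A=[keg,bolt,spool,lens,mast] B=[valve,grate] C=[crate]
Tick 2: prefer B, take valve from B; A=[keg,bolt,spool,lens,mast] B=[grate] C=[crate,valve]
Tick 3: prefer A, take keg from A; A=[bolt,spool,lens,mast] B=[grate] C=[crate,valve,keg]
Tick 4: prefer B, take grate from B; A=[bolt,spool,lens,mast] B=[-] C=[crate,valve,keg,grate]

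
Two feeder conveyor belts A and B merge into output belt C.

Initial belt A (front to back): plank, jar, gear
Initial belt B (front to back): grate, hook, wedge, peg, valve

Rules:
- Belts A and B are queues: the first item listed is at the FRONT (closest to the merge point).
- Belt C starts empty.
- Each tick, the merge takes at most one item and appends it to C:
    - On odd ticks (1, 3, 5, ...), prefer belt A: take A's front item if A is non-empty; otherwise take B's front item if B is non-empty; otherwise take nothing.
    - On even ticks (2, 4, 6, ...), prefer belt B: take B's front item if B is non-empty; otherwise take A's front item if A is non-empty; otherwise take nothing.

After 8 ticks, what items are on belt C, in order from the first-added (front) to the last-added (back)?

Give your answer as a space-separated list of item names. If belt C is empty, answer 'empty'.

Tick 1: prefer A, take plank from A; A=[jar,gear] B=[grate,hook,wedge,peg,valve] C=[plank]
Tick 2: prefer B, take grate from B; A=[jar,gear] B=[hook,wedge,peg,valve] C=[plank,grate]
Tick 3: prefer A, take jar from A; A=[gear] B=[hook,wedge,peg,valve] C=[plank,grate,jar]
Tick 4: prefer B, take hook from B; A=[gear] B=[wedge,peg,valve] C=[plank,grate,jar,hook]
Tick 5: prefer A, take gear from A; A=[-] B=[wedge,peg,valve] C=[plank,grate,jar,hook,gear]
Tick 6: prefer B, take wedge from B; A=[-] B=[peg,valve] C=[plank,grate,jar,hook,gear,wedge]
Tick 7: prefer A, take peg from B; A=[-] B=[valve] C=[plank,grate,jar,hook,gear,wedge,peg]
Tick 8: prefer B, take valve from B; A=[-] B=[-] C=[plank,grate,jar,hook,gear,wedge,peg,valve]

Answer: plank grate jar hook gear wedge peg valve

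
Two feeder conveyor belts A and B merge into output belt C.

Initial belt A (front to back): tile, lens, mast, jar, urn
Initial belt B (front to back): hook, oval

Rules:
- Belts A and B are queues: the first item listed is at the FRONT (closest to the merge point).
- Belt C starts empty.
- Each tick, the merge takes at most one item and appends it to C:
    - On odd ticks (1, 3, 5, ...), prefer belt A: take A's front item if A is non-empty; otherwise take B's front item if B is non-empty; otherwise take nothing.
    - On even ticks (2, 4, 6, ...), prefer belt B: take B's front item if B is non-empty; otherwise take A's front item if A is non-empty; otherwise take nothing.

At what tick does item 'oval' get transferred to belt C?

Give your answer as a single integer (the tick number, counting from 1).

Tick 1: prefer A, take tile from A; A=[lens,mast,jar,urn] B=[hook,oval] C=[tile]
Tick 2: prefer B, take hook from B; A=[lens,mast,jar,urn] B=[oval] C=[tile,hook]
Tick 3: prefer A, take lens from A; A=[mast,jar,urn] B=[oval] C=[tile,hook,lens]
Tick 4: prefer B, take oval from B; A=[mast,jar,urn] B=[-] C=[tile,hook,lens,oval]

Answer: 4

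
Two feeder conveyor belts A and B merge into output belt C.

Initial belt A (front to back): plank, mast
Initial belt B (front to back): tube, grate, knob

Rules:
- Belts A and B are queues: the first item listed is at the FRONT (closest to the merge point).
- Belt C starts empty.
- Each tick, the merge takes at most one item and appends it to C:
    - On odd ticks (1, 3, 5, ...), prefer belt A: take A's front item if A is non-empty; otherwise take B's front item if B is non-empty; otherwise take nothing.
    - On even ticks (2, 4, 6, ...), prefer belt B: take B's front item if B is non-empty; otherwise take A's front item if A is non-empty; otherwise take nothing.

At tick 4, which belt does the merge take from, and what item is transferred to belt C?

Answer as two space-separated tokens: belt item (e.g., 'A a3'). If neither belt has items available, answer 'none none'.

Tick 1: prefer A, take plank from A; A=[mast] B=[tube,grate,knob] C=[plank]
Tick 2: prefer B, take tube from B; A=[mast] B=[grate,knob] C=[plank,tube]
Tick 3: prefer A, take mast from A; A=[-] B=[grate,knob] C=[plank,tube,mast]
Tick 4: prefer B, take grate from B; A=[-] B=[knob] C=[plank,tube,mast,grate]

Answer: B grate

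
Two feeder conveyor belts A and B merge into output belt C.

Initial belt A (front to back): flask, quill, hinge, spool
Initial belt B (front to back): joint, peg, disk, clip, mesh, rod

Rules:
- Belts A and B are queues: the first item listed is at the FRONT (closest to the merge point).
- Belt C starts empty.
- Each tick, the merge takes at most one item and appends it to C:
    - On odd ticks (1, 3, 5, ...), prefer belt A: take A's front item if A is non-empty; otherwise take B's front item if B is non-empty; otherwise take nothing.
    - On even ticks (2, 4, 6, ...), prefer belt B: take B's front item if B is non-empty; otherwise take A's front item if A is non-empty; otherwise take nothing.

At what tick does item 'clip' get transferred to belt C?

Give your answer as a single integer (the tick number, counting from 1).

Answer: 8

Derivation:
Tick 1: prefer A, take flask from A; A=[quill,hinge,spool] B=[joint,peg,disk,clip,mesh,rod] C=[flask]
Tick 2: prefer B, take joint from B; A=[quill,hinge,spool] B=[peg,disk,clip,mesh,rod] C=[flask,joint]
Tick 3: prefer A, take quill from A; A=[hinge,spool] B=[peg,disk,clip,mesh,rod] C=[flask,joint,quill]
Tick 4: prefer B, take peg from B; A=[hinge,spool] B=[disk,clip,mesh,rod] C=[flask,joint,quill,peg]
Tick 5: prefer A, take hinge from A; A=[spool] B=[disk,clip,mesh,rod] C=[flask,joint,quill,peg,hinge]
Tick 6: prefer B, take disk from B; A=[spool] B=[clip,mesh,rod] C=[flask,joint,quill,peg,hinge,disk]
Tick 7: prefer A, take spool from A; A=[-] B=[clip,mesh,rod] C=[flask,joint,quill,peg,hinge,disk,spool]
Tick 8: prefer B, take clip from B; A=[-] B=[mesh,rod] C=[flask,joint,quill,peg,hinge,disk,spool,clip]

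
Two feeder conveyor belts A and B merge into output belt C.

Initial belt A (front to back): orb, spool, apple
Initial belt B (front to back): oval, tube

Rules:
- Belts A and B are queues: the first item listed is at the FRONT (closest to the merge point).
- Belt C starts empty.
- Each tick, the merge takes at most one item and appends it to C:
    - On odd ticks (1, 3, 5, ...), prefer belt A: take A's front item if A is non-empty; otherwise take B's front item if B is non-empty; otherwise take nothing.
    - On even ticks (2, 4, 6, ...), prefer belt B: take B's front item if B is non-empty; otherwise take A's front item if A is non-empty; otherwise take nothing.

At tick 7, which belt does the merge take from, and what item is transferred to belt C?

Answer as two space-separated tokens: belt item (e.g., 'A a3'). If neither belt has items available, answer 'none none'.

Tick 1: prefer A, take orb from A; A=[spool,apple] B=[oval,tube] C=[orb]
Tick 2: prefer B, take oval from B; A=[spool,apple] B=[tube] C=[orb,oval]
Tick 3: prefer A, take spool from A; A=[apple] B=[tube] C=[orb,oval,spool]
Tick 4: prefer B, take tube from B; A=[apple] B=[-] C=[orb,oval,spool,tube]
Tick 5: prefer A, take apple from A; A=[-] B=[-] C=[orb,oval,spool,tube,apple]
Tick 6: prefer B, both empty, nothing taken; A=[-] B=[-] C=[orb,oval,spool,tube,apple]
Tick 7: prefer A, both empty, nothing taken; A=[-] B=[-] C=[orb,oval,spool,tube,apple]

Answer: none none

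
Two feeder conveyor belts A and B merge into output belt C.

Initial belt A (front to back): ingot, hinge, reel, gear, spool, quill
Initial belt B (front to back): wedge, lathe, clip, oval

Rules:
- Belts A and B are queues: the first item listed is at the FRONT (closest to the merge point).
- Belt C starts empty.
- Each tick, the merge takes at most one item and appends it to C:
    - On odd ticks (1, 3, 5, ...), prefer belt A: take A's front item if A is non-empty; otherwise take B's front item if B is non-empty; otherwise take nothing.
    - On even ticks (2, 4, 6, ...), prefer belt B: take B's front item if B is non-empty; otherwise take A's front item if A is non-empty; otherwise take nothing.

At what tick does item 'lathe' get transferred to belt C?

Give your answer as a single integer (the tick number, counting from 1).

Answer: 4

Derivation:
Tick 1: prefer A, take ingot from A; A=[hinge,reel,gear,spool,quill] B=[wedge,lathe,clip,oval] C=[ingot]
Tick 2: prefer B, take wedge from B; A=[hinge,reel,gear,spool,quill] B=[lathe,clip,oval] C=[ingot,wedge]
Tick 3: prefer A, take hinge from A; A=[reel,gear,spool,quill] B=[lathe,clip,oval] C=[ingot,wedge,hinge]
Tick 4: prefer B, take lathe from B; A=[reel,gear,spool,quill] B=[clip,oval] C=[ingot,wedge,hinge,lathe]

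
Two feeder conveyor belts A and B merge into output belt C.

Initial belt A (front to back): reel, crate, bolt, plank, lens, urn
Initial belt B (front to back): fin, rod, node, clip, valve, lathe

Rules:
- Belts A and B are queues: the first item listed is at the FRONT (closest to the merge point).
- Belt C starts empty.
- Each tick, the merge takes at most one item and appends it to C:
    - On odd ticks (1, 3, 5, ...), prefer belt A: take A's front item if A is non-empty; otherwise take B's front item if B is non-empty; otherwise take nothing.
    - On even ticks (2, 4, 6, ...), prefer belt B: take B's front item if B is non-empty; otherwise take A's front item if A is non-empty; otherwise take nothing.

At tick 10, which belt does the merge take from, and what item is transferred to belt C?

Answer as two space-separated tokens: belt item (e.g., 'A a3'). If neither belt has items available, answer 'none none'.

Answer: B valve

Derivation:
Tick 1: prefer A, take reel from A; A=[crate,bolt,plank,lens,urn] B=[fin,rod,node,clip,valve,lathe] C=[reel]
Tick 2: prefer B, take fin from B; A=[crate,bolt,plank,lens,urn] B=[rod,node,clip,valve,lathe] C=[reel,fin]
Tick 3: prefer A, take crate from A; A=[bolt,plank,lens,urn] B=[rod,node,clip,valve,lathe] C=[reel,fin,crate]
Tick 4: prefer B, take rod from B; A=[bolt,plank,lens,urn] B=[node,clip,valve,lathe] C=[reel,fin,crate,rod]
Tick 5: prefer A, take bolt from A; A=[plank,lens,urn] B=[node,clip,valve,lathe] C=[reel,fin,crate,rod,bolt]
Tick 6: prefer B, take node from B; A=[plank,lens,urn] B=[clip,valve,lathe] C=[reel,fin,crate,rod,bolt,node]
Tick 7: prefer A, take plank from A; A=[lens,urn] B=[clip,valve,lathe] C=[reel,fin,crate,rod,bolt,node,plank]
Tick 8: prefer B, take clip from B; A=[lens,urn] B=[valve,lathe] C=[reel,fin,crate,rod,bolt,node,plank,clip]
Tick 9: prefer A, take lens from A; A=[urn] B=[valve,lathe] C=[reel,fin,crate,rod,bolt,node,plank,clip,lens]
Tick 10: prefer B, take valve from B; A=[urn] B=[lathe] C=[reel,fin,crate,rod,bolt,node,plank,clip,lens,valve]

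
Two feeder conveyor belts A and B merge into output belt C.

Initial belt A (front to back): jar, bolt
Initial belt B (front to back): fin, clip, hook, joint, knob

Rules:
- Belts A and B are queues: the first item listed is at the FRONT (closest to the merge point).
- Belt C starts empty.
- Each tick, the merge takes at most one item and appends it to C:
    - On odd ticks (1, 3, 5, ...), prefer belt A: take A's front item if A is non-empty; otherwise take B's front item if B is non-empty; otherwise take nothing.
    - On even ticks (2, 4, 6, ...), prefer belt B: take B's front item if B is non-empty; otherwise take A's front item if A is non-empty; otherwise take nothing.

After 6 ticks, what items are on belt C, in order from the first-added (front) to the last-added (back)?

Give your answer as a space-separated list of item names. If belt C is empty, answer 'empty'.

Answer: jar fin bolt clip hook joint

Derivation:
Tick 1: prefer A, take jar from A; A=[bolt] B=[fin,clip,hook,joint,knob] C=[jar]
Tick 2: prefer B, take fin from B; A=[bolt] B=[clip,hook,joint,knob] C=[jar,fin]
Tick 3: prefer A, take bolt from A; A=[-] B=[clip,hook,joint,knob] C=[jar,fin,bolt]
Tick 4: prefer B, take clip from B; A=[-] B=[hook,joint,knob] C=[jar,fin,bolt,clip]
Tick 5: prefer A, take hook from B; A=[-] B=[joint,knob] C=[jar,fin,bolt,clip,hook]
Tick 6: prefer B, take joint from B; A=[-] B=[knob] C=[jar,fin,bolt,clip,hook,joint]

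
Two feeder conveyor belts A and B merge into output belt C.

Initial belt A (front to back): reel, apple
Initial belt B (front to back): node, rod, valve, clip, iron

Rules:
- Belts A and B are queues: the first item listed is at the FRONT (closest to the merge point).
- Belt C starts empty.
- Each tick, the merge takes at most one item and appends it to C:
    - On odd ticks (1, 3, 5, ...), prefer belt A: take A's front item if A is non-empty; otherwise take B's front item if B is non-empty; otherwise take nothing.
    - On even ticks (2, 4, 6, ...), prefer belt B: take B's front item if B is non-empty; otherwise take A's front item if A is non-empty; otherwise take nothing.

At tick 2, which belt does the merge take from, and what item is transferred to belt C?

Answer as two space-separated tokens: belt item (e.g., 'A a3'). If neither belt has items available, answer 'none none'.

Answer: B node

Derivation:
Tick 1: prefer A, take reel from A; A=[apple] B=[node,rod,valve,clip,iron] C=[reel]
Tick 2: prefer B, take node from B; A=[apple] B=[rod,valve,clip,iron] C=[reel,node]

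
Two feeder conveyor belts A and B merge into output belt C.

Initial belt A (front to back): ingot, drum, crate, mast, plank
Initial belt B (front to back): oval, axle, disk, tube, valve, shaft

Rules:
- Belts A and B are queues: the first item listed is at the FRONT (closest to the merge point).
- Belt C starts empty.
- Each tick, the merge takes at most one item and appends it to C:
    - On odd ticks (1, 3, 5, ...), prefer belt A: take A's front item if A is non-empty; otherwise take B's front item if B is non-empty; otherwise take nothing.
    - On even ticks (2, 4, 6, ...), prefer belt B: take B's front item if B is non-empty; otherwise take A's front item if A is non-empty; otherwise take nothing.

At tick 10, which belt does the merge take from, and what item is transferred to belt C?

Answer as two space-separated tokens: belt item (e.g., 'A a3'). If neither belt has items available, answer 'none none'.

Answer: B valve

Derivation:
Tick 1: prefer A, take ingot from A; A=[drum,crate,mast,plank] B=[oval,axle,disk,tube,valve,shaft] C=[ingot]
Tick 2: prefer B, take oval from B; A=[drum,crate,mast,plank] B=[axle,disk,tube,valve,shaft] C=[ingot,oval]
Tick 3: prefer A, take drum from A; A=[crate,mast,plank] B=[axle,disk,tube,valve,shaft] C=[ingot,oval,drum]
Tick 4: prefer B, take axle from B; A=[crate,mast,plank] B=[disk,tube,valve,shaft] C=[ingot,oval,drum,axle]
Tick 5: prefer A, take crate from A; A=[mast,plank] B=[disk,tube,valve,shaft] C=[ingot,oval,drum,axle,crate]
Tick 6: prefer B, take disk from B; A=[mast,plank] B=[tube,valve,shaft] C=[ingot,oval,drum,axle,crate,disk]
Tick 7: prefer A, take mast from A; A=[plank] B=[tube,valve,shaft] C=[ingot,oval,drum,axle,crate,disk,mast]
Tick 8: prefer B, take tube from B; A=[plank] B=[valve,shaft] C=[ingot,oval,drum,axle,crate,disk,mast,tube]
Tick 9: prefer A, take plank from A; A=[-] B=[valve,shaft] C=[ingot,oval,drum,axle,crate,disk,mast,tube,plank]
Tick 10: prefer B, take valve from B; A=[-] B=[shaft] C=[ingot,oval,drum,axle,crate,disk,mast,tube,plank,valve]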